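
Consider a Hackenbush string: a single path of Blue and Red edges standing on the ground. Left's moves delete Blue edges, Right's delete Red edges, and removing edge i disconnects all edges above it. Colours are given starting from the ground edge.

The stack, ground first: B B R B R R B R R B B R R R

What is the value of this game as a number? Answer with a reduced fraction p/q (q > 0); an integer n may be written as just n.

Build G(s[:k]) for k = 1..14, string s = B B R B R R B R R B B R R R.
step 1: add B to get B; options L={ 0 } R={ none } → 1
step 2: add B to get BB; options L={ 0, 1 } R={ none } → 2
step 3: add R to get BBR; options L={ 0, 1 } R={ 2 } → 3/2
step 4: add B to get BBRB; options L={ 0, 1, 3/2 } R={ 2 } → 7/4
step 5: add R to get BBRBR; options L={ 0, 1, 3/2 } R={ 7/4, 2 } → 13/8
step 6: add R to get BBRBRR; options L={ 0, 1, 3/2 } R={ 13/8, 7/4, 2 } → 25/16
step 7: add B to get BBRBRRB; options L={ 0, 1, 3/2, 25/16 } R={ 13/8, 7/4, 2 } → 51/32
step 8: add R to get BBRBRRBR; options L={ 0, 1, 3/2, 25/16 } R={ 51/32, 13/8, 7/4, 2 } → 101/64
step 9: add R to get BBRBRRBRR; options L={ 0, 1, 3/2, 25/16 } R={ 101/64, 51/32, 13/8, 7/4, 2 } → 201/128
step 10: add B to get BBRBRRBRRB; options L={ 0, 1, 3/2, 25/16, 201/128 } R={ 101/64, 51/32, 13/8, 7/4, 2 } → 403/256
step 11: add B to get BBRBRRBRRBB; options L={ 0, 1, 3/2, 25/16, 201/128, 403/256 } R={ 101/64, 51/32, 13/8, 7/4, 2 } → 807/512
step 12: add R to get BBRBRRBRRBBR; options L={ 0, 1, 3/2, 25/16, 201/128, 403/256 } R={ 807/512, 101/64, 51/32, 13/8, 7/4, 2 } → 1613/1024
step 13: add R to get BBRBRRBRRBBRR; options L={ 0, 1, 3/2, 25/16, 201/128, 403/256 } R={ 1613/1024, 807/512, 101/64, 51/32, 13/8, 7/4, 2 } → 3225/2048
step 14: add R to get BBRBRRBRRBBRRR; options L={ 0, 1, 3/2, 25/16, 201/128, 403/256 } R={ 3225/2048, 1613/1024, 807/512, 101/64, 51/32, 13/8, 7/4, 2 } → 6449/4096

6449/4096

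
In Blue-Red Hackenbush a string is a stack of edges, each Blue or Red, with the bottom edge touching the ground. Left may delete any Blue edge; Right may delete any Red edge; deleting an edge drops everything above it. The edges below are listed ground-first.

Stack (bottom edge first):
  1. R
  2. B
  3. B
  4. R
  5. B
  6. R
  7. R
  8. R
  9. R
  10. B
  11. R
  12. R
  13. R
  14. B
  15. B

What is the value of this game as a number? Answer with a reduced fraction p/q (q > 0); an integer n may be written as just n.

-6073/16384

1 of 15 · R · max L −∞ · min R 0 = -1
2 of 15 · RB · max L -1 · min R 0 = -1/2
3 of 15 · RBB · max L -1/2 · min R 0 = -1/4
4 of 15 · RBBR · max L -1/2 · min R -1/4 = -3/8
5 of 15 · RBBRB · max L -3/8 · min R -1/4 = -5/16
6 of 15 · RBBRBR · max L -3/8 · min R -5/16 = -11/32
7 of 15 · RBBRBRR · max L -3/8 · min R -11/32 = -23/64
8 of 15 · RBBRBRRR · max L -3/8 · min R -23/64 = -47/128
9 of 15 · RBBRBRRRR · max L -3/8 · min R -47/128 = -95/256
10 of 15 · RBBRBRRRRB · max L -95/256 · min R -47/128 = -189/512
11 of 15 · RBBRBRRRRBR · max L -95/256 · min R -189/512 = -379/1024
12 of 15 · RBBRBRRRRBRR · max L -95/256 · min R -379/1024 = -759/2048
13 of 15 · RBBRBRRRRBRRR · max L -95/256 · min R -759/2048 = -1519/4096
14 of 15 · RBBRBRRRRBRRRB · max L -1519/4096 · min R -759/2048 = -3037/8192
15 of 15 · RBBRBRRRRBRRRBB · max L -3037/8192 · min R -759/2048 = -6073/16384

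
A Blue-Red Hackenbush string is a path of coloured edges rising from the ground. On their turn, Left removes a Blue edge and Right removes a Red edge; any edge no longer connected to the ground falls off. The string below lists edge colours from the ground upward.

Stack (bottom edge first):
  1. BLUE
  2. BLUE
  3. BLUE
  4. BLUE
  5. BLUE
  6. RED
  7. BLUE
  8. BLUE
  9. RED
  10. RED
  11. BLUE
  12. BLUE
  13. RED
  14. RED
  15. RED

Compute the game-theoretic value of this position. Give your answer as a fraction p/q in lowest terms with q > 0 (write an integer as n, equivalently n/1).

4913/1024

B: Left { 0 }, Right { none } — simplest 1
BB: Left { 0 1 }, Right { none } — simplest 2
BBB: Left { 0 1 2 }, Right { none } — simplest 3
BBBB: Left { 0 1 2 3 }, Right { none } — simplest 4
BBBBB: Left { 0 1 2 3 4 }, Right { none } — simplest 5
BBBBBR: Left { 0 1 2 3 4 }, Right { 5 } — simplest 9/2
BBBBBRB: Left { 0 1 2 3 4 9/2 }, Right { 5 } — simplest 19/4
BBBBBRBB: Left { 0 1 2 3 4 9/2 19/4 }, Right { 5 } — simplest 39/8
BBBBBRBBR: Left { 0 1 2 3 4 9/2 19/4 }, Right { 39/8 5 } — simplest 77/16
BBBBBRBBRR: Left { 0 1 2 3 4 9/2 19/4 }, Right { 77/16 39/8 5 } — simplest 153/32
BBBBBRBBRRB: Left { 0 1 2 3 4 9/2 19/4 153/32 }, Right { 77/16 39/8 5 } — simplest 307/64
BBBBBRBBRRBB: Left { 0 1 2 3 4 9/2 19/4 153/32 307/64 }, Right { 77/16 39/8 5 } — simplest 615/128
BBBBBRBBRRBBR: Left { 0 1 2 3 4 9/2 19/4 153/32 307/64 }, Right { 615/128 77/16 39/8 5 } — simplest 1229/256
BBBBBRBBRRBBRR: Left { 0 1 2 3 4 9/2 19/4 153/32 307/64 }, Right { 1229/256 615/128 77/16 39/8 5 } — simplest 2457/512
BBBBBRBBRRBBRRR: Left { 0 1 2 3 4 9/2 19/4 153/32 307/64 }, Right { 2457/512 1229/256 615/128 77/16 39/8 5 } — simplest 4913/1024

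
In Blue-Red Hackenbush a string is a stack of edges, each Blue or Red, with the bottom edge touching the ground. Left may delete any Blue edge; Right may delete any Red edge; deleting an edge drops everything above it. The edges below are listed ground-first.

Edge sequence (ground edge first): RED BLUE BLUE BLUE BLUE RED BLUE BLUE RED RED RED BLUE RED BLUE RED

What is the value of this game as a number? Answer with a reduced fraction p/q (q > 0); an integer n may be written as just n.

R: Left { — }, Right { 0 } -> simplest -1
RB: Left { -1 }, Right { 0 } -> simplest -1/2
RBB: Left { -1,-1/2 }, Right { 0 } -> simplest -1/4
RBBB: Left { -1,-1/2,-1/4 }, Right { 0 } -> simplest -1/8
RBBBB: Left { -1,-1/2,-1/4,-1/8 }, Right { 0 } -> simplest -1/16
RBBBBR: Left { -1,-1/2,-1/4,-1/8 }, Right { -1/16,0 } -> simplest -3/32
RBBBBRB: Left { -1,-1/2,-1/4,-1/8,-3/32 }, Right { -1/16,0 } -> simplest -5/64
RBBBBRBB: Left { -1,-1/2,-1/4,-1/8,-3/32,-5/64 }, Right { -1/16,0 } -> simplest -9/128
RBBBBRBBR: Left { -1,-1/2,-1/4,-1/8,-3/32,-5/64 }, Right { -9/128,-1/16,0 } -> simplest -19/256
RBBBBRBBRR: Left { -1,-1/2,-1/4,-1/8,-3/32,-5/64 }, Right { -19/256,-9/128,-1/16,0 } -> simplest -39/512
RBBBBRBBRRR: Left { -1,-1/2,-1/4,-1/8,-3/32,-5/64 }, Right { -39/512,-19/256,-9/128,-1/16,0 } -> simplest -79/1024
RBBBBRBBRRRB: Left { -1,-1/2,-1/4,-1/8,-3/32,-5/64,-79/1024 }, Right { -39/512,-19/256,-9/128,-1/16,0 } -> simplest -157/2048
RBBBBRBBRRRBR: Left { -1,-1/2,-1/4,-1/8,-3/32,-5/64,-79/1024 }, Right { -157/2048,-39/512,-19/256,-9/128,-1/16,0 } -> simplest -315/4096
RBBBBRBBRRRBRB: Left { -1,-1/2,-1/4,-1/8,-3/32,-5/64,-79/1024,-315/4096 }, Right { -157/2048,-39/512,-19/256,-9/128,-1/16,0 } -> simplest -629/8192
RBBBBRBBRRRBRBR: Left { -1,-1/2,-1/4,-1/8,-3/32,-5/64,-79/1024,-315/4096 }, Right { -629/8192,-157/2048,-39/512,-19/256,-9/128,-1/16,0 } -> simplest -1259/16384

-1259/16384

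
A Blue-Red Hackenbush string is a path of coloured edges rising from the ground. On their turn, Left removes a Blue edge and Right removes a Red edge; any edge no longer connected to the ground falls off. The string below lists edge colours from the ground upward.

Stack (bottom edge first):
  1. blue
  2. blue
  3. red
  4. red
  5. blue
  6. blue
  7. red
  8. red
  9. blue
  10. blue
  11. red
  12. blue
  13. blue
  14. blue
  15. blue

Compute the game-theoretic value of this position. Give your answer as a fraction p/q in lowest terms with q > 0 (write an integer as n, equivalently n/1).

11487/8192

g(b) = { 0 | · } — 1
g(bb) = { 0,1 | · } — 2
g(bbr) = { 0,1 | 2 } — 3/2
g(bbrr) = { 0,1 | 3/2,2 } — 5/4
g(bbrrb) = { 0,1,5/4 | 3/2,2 } — 11/8
g(bbrrbb) = { 0,1,5/4,11/8 | 3/2,2 } — 23/16
g(bbrrbbr) = { 0,1,5/4,11/8 | 23/16,3/2,2 } — 45/32
g(bbrrbbrr) = { 0,1,5/4,11/8 | 45/32,23/16,3/2,2 } — 89/64
g(bbrrbbrrb) = { 0,1,5/4,11/8,89/64 | 45/32,23/16,3/2,2 } — 179/128
g(bbrrbbrrbb) = { 0,1,5/4,11/8,89/64,179/128 | 45/32,23/16,3/2,2 } — 359/256
g(bbrrbbrrbbr) = { 0,1,5/4,11/8,89/64,179/128 | 359/256,45/32,23/16,3/2,2 } — 717/512
g(bbrrbbrrbbrb) = { 0,1,5/4,11/8,89/64,179/128,717/512 | 359/256,45/32,23/16,3/2,2 } — 1435/1024
g(bbrrbbrrbbrbb) = { 0,1,5/4,11/8,89/64,179/128,717/512,1435/1024 | 359/256,45/32,23/16,3/2,2 } — 2871/2048
g(bbrrbbrrbbrbbb) = { 0,1,5/4,11/8,89/64,179/128,717/512,1435/1024,2871/2048 | 359/256,45/32,23/16,3/2,2 } — 5743/4096
g(bbrrbbrrbbrbbbb) = { 0,1,5/4,11/8,89/64,179/128,717/512,1435/1024,2871/2048,5743/4096 | 359/256,45/32,23/16,3/2,2 } — 11487/8192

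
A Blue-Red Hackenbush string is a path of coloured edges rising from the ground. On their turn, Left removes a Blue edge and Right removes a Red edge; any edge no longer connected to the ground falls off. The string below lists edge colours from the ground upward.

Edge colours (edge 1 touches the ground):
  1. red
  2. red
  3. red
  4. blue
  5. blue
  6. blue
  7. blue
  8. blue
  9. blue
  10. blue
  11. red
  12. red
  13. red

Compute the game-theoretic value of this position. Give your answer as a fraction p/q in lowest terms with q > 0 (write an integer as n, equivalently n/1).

-2063/1024

value(r) = { · | 0 } ⇒ -1
value(rr) = { · | -1, 0 } ⇒ -2
value(rrr) = { · | -2, -1, 0 } ⇒ -3
value(rrrb) = { -3 | -2, -1, 0 } ⇒ -5/2
value(rrrbb) = { -3, -5/2 | -2, -1, 0 } ⇒ -9/4
value(rrrbbb) = { -3, -5/2, -9/4 | -2, -1, 0 } ⇒ -17/8
value(rrrbbbb) = { -3, -5/2, -9/4, -17/8 | -2, -1, 0 } ⇒ -33/16
value(rrrbbbbb) = { -3, -5/2, -9/4, -17/8, -33/16 | -2, -1, 0 } ⇒ -65/32
value(rrrbbbbbb) = { -3, -5/2, -9/4, -17/8, -33/16, -65/32 | -2, -1, 0 } ⇒ -129/64
value(rrrbbbbbbb) = { -3, -5/2, -9/4, -17/8, -33/16, -65/32, -129/64 | -2, -1, 0 } ⇒ -257/128
value(rrrbbbbbbbr) = { -3, -5/2, -9/4, -17/8, -33/16, -65/32, -129/64 | -257/128, -2, -1, 0 } ⇒ -515/256
value(rrrbbbbbbbrr) = { -3, -5/2, -9/4, -17/8, -33/16, -65/32, -129/64 | -515/256, -257/128, -2, -1, 0 } ⇒ -1031/512
value(rrrbbbbbbbrrr) = { -3, -5/2, -9/4, -17/8, -33/16, -65/32, -129/64 | -1031/512, -515/256, -257/128, -2, -1, 0 } ⇒ -2063/1024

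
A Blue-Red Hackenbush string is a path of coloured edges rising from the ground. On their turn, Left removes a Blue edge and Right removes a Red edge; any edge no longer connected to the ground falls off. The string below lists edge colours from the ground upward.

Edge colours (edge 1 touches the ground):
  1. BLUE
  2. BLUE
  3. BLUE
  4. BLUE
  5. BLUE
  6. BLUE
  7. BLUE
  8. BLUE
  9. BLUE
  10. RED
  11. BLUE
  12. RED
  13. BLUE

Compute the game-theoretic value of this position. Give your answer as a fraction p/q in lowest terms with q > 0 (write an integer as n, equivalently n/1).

step 1: add BLUE to get B; options L={ 0 } R={ (no moves) } = 1
step 2: add BLUE to get BB; options L={ 0 1 } R={ (no moves) } = 2
step 3: add BLUE to get BBB; options L={ 0 1 2 } R={ (no moves) } = 3
step 4: add BLUE to get BBBB; options L={ 0 1 2 3 } R={ (no moves) } = 4
step 5: add BLUE to get BBBBB; options L={ 0 1 2 3 4 } R={ (no moves) } = 5
step 6: add BLUE to get BBBBBB; options L={ 0 1 2 3 4 5 } R={ (no moves) } = 6
step 7: add BLUE to get BBBBBBB; options L={ 0 1 2 3 4 5 6 } R={ (no moves) } = 7
step 8: add BLUE to get BBBBBBBB; options L={ 0 1 2 3 4 5 6 7 } R={ (no moves) } = 8
step 9: add BLUE to get BBBBBBBBB; options L={ 0 1 2 3 4 5 6 7 8 } R={ (no moves) } = 9
step 10: add RED to get BBBBBBBBBR; options L={ 0 1 2 3 4 5 6 7 8 } R={ 9 } = 17/2
step 11: add BLUE to get BBBBBBBBBRB; options L={ 0 1 2 3 4 5 6 7 8 17/2 } R={ 9 } = 35/4
step 12: add RED to get BBBBBBBBBRBR; options L={ 0 1 2 3 4 5 6 7 8 17/2 } R={ 35/4 9 } = 69/8
step 13: add BLUE to get BBBBBBBBBRBRB; options L={ 0 1 2 3 4 5 6 7 8 17/2 69/8 } R={ 35/4 9 } = 139/16

139/16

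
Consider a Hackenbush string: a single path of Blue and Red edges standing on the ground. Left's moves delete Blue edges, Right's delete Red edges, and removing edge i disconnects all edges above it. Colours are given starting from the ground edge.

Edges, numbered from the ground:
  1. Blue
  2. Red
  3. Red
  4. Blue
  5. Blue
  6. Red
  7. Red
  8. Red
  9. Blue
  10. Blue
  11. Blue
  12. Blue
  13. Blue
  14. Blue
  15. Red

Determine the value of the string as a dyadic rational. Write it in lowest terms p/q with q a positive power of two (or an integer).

G(B) = { 0 | none } gives 1
G(BR) = { 0 | 1 } gives 1/2
G(BRR) = { 0 | 1/2 1 } gives 1/4
G(BRRB) = { 0 1/4 | 1/2 1 } gives 3/8
G(BRRBB) = { 0 1/4 3/8 | 1/2 1 } gives 7/16
G(BRRBBR) = { 0 1/4 3/8 | 7/16 1/2 1 } gives 13/32
G(BRRBBRR) = { 0 1/4 3/8 | 13/32 7/16 1/2 1 } gives 25/64
G(BRRBBRRR) = { 0 1/4 3/8 | 25/64 13/32 7/16 1/2 1 } gives 49/128
G(BRRBBRRRB) = { 0 1/4 3/8 49/128 | 25/64 13/32 7/16 1/2 1 } gives 99/256
G(BRRBBRRRBB) = { 0 1/4 3/8 49/128 99/256 | 25/64 13/32 7/16 1/2 1 } gives 199/512
G(BRRBBRRRBBB) = { 0 1/4 3/8 49/128 99/256 199/512 | 25/64 13/32 7/16 1/2 1 } gives 399/1024
G(BRRBBRRRBBBB) = { 0 1/4 3/8 49/128 99/256 199/512 399/1024 | 25/64 13/32 7/16 1/2 1 } gives 799/2048
G(BRRBBRRRBBBBB) = { 0 1/4 3/8 49/128 99/256 199/512 399/1024 799/2048 | 25/64 13/32 7/16 1/2 1 } gives 1599/4096
G(BRRBBRRRBBBBBB) = { 0 1/4 3/8 49/128 99/256 199/512 399/1024 799/2048 1599/4096 | 25/64 13/32 7/16 1/2 1 } gives 3199/8192
G(BRRBBRRRBBBBBBR) = { 0 1/4 3/8 49/128 99/256 199/512 399/1024 799/2048 1599/4096 | 3199/8192 25/64 13/32 7/16 1/2 1 } gives 6397/16384

6397/16384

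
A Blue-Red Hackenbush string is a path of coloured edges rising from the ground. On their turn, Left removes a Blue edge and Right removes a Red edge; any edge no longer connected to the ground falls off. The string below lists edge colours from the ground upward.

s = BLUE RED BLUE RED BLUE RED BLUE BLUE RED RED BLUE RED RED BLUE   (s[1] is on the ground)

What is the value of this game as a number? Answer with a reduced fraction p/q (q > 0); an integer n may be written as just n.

5523/8192

Build g(s[:k]) for k = 1..14, string s = BLUE RED BLUE RED BLUE RED BLUE BLUE RED RED BLUE RED RED BLUE.
1 of 14 · B · max L 0 · min R +∞ => 1
2 of 14 · BR · max L 0 · min R 1 => 1/2
3 of 14 · BRB · max L 1/2 · min R 1 => 3/4
4 of 14 · BRBR · max L 1/2 · min R 3/4 => 5/8
5 of 14 · BRBRB · max L 5/8 · min R 3/4 => 11/16
6 of 14 · BRBRBR · max L 5/8 · min R 11/16 => 21/32
7 of 14 · BRBRBRB · max L 21/32 · min R 11/16 => 43/64
8 of 14 · BRBRBRBB · max L 43/64 · min R 11/16 => 87/128
9 of 14 · BRBRBRBBR · max L 43/64 · min R 87/128 => 173/256
10 of 14 · BRBRBRBBRR · max L 43/64 · min R 173/256 => 345/512
11 of 14 · BRBRBRBBRRB · max L 345/512 · min R 173/256 => 691/1024
12 of 14 · BRBRBRBBRRBR · max L 345/512 · min R 691/1024 => 1381/2048
13 of 14 · BRBRBRBBRRBRR · max L 345/512 · min R 1381/2048 => 2761/4096
14 of 14 · BRBRBRBBRRBRRB · max L 2761/4096 · min R 1381/2048 => 5523/8192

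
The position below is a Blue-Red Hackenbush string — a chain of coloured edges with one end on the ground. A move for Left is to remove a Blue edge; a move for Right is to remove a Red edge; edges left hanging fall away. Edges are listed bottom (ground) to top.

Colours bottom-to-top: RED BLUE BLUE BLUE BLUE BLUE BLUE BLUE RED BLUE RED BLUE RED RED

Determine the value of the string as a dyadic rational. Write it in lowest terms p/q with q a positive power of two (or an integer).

-87/8192

Recurse on prefixes of the 14-edge string RED BLUE BLUE BLUE BLUE BLUE BLUE BLUE RED BLUE RED BLUE RED RED:
edge 1 of 14 (RED): { · | 0 } => -1
edge 2 of 14 (BLUE): { -1 | 0 } => -1/2
edge 3 of 14 (BLUE): { -1 -1/2 | 0 } => -1/4
edge 4 of 14 (BLUE): { -1 -1/2 -1/4 | 0 } => -1/8
edge 5 of 14 (BLUE): { -1 -1/2 -1/4 -1/8 | 0 } => -1/16
edge 6 of 14 (BLUE): { -1 -1/2 -1/4 -1/8 -1/16 | 0 } => -1/32
edge 7 of 14 (BLUE): { -1 -1/2 -1/4 -1/8 -1/16 -1/32 | 0 } => -1/64
edge 8 of 14 (BLUE): { -1 -1/2 -1/4 -1/8 -1/16 -1/32 -1/64 | 0 } => -1/128
edge 9 of 14 (RED): { -1 -1/2 -1/4 -1/8 -1/16 -1/32 -1/64 | -1/128 0 } => -3/256
edge 10 of 14 (BLUE): { -1 -1/2 -1/4 -1/8 -1/16 -1/32 -1/64 -3/256 | -1/128 0 } => -5/512
edge 11 of 14 (RED): { -1 -1/2 -1/4 -1/8 -1/16 -1/32 -1/64 -3/256 | -5/512 -1/128 0 } => -11/1024
edge 12 of 14 (BLUE): { -1 -1/2 -1/4 -1/8 -1/16 -1/32 -1/64 -3/256 -11/1024 | -5/512 -1/128 0 } => -21/2048
edge 13 of 14 (RED): { -1 -1/2 -1/4 -1/8 -1/16 -1/32 -1/64 -3/256 -11/1024 | -21/2048 -5/512 -1/128 0 } => -43/4096
edge 14 of 14 (RED): { -1 -1/2 -1/4 -1/8 -1/16 -1/32 -1/64 -3/256 -11/1024 | -43/4096 -21/2048 -5/512 -1/128 0 } => -87/8192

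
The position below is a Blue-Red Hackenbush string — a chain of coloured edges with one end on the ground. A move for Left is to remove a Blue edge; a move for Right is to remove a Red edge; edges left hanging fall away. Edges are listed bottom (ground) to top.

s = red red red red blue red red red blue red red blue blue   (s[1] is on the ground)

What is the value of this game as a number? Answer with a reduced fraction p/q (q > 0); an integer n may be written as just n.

-2009/512

1 of 13 · r · max L −∞ · min R 0 → -1
2 of 13 · rr · max L −∞ · min R -1 → -2
3 of 13 · rrr · max L −∞ · min R -2 → -3
4 of 13 · rrrr · max L −∞ · min R -3 → -4
5 of 13 · rrrrb · max L -4 · min R -3 → -7/2
6 of 13 · rrrrbr · max L -4 · min R -7/2 → -15/4
7 of 13 · rrrrbrr · max L -4 · min R -15/4 → -31/8
8 of 13 · rrrrbrrr · max L -4 · min R -31/8 → -63/16
9 of 13 · rrrrbrrrb · max L -63/16 · min R -31/8 → -125/32
10 of 13 · rrrrbrrrbr · max L -63/16 · min R -125/32 → -251/64
11 of 13 · rrrrbrrrbrr · max L -63/16 · min R -251/64 → -503/128
12 of 13 · rrrrbrrrbrrb · max L -503/128 · min R -251/64 → -1005/256
13 of 13 · rrrrbrrrbrrbb · max L -1005/256 · min R -251/64 → -2009/512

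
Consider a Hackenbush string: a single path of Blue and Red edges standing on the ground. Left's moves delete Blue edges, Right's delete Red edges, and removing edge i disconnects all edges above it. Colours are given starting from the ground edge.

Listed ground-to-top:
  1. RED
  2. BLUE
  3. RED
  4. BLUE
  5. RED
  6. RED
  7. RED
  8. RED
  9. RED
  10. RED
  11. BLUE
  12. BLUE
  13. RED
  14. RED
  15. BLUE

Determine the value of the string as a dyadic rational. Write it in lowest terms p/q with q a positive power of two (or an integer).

-12237/16384

Build g(s[:k]) for k = 1..15, string s = RED BLUE RED BLUE RED RED RED RED RED RED BLUE BLUE RED RED BLUE.
1 of 15 · R · max L −∞ · min R 0 gives -1
2 of 15 · RB · max L -1 · min R 0 gives -1/2
3 of 15 · RBR · max L -1 · min R -1/2 gives -3/4
4 of 15 · RBRB · max L -3/4 · min R -1/2 gives -5/8
5 of 15 · RBRBR · max L -3/4 · min R -5/8 gives -11/16
6 of 15 · RBRBRR · max L -3/4 · min R -11/16 gives -23/32
7 of 15 · RBRBRRR · max L -3/4 · min R -23/32 gives -47/64
8 of 15 · RBRBRRRR · max L -3/4 · min R -47/64 gives -95/128
9 of 15 · RBRBRRRRR · max L -3/4 · min R -95/128 gives -191/256
10 of 15 · RBRBRRRRRR · max L -3/4 · min R -191/256 gives -383/512
11 of 15 · RBRBRRRRRRB · max L -383/512 · min R -191/256 gives -765/1024
12 of 15 · RBRBRRRRRRBB · max L -765/1024 · min R -191/256 gives -1529/2048
13 of 15 · RBRBRRRRRRBBR · max L -765/1024 · min R -1529/2048 gives -3059/4096
14 of 15 · RBRBRRRRRRBBRR · max L -765/1024 · min R -3059/4096 gives -6119/8192
15 of 15 · RBRBRRRRRRBBRRB · max L -6119/8192 · min R -3059/4096 gives -12237/16384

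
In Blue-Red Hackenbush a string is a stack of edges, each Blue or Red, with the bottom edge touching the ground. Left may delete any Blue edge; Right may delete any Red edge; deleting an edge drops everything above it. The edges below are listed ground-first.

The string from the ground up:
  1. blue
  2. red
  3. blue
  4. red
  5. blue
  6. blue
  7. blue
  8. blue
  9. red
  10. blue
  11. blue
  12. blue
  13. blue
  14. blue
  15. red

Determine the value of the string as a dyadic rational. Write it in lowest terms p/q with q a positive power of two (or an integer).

v(b) = { 0 | — } → 1
v(br) = { 0 | 1 } → 1/2
v(brb) = { 0 1/2 | 1 } → 3/4
v(brbr) = { 0 1/2 | 3/4 1 } → 5/8
v(brbrb) = { 0 1/2 5/8 | 3/4 1 } → 11/16
v(brbrbb) = { 0 1/2 5/8 11/16 | 3/4 1 } → 23/32
v(brbrbbb) = { 0 1/2 5/8 11/16 23/32 | 3/4 1 } → 47/64
v(brbrbbbb) = { 0 1/2 5/8 11/16 23/32 47/64 | 3/4 1 } → 95/128
v(brbrbbbbr) = { 0 1/2 5/8 11/16 23/32 47/64 | 95/128 3/4 1 } → 189/256
v(brbrbbbbrb) = { 0 1/2 5/8 11/16 23/32 47/64 189/256 | 95/128 3/4 1 } → 379/512
v(brbrbbbbrbb) = { 0 1/2 5/8 11/16 23/32 47/64 189/256 379/512 | 95/128 3/4 1 } → 759/1024
v(brbrbbbbrbbb) = { 0 1/2 5/8 11/16 23/32 47/64 189/256 379/512 759/1024 | 95/128 3/4 1 } → 1519/2048
v(brbrbbbbrbbbb) = { 0 1/2 5/8 11/16 23/32 47/64 189/256 379/512 759/1024 1519/2048 | 95/128 3/4 1 } → 3039/4096
v(brbrbbbbrbbbbb) = { 0 1/2 5/8 11/16 23/32 47/64 189/256 379/512 759/1024 1519/2048 3039/4096 | 95/128 3/4 1 } → 6079/8192
v(brbrbbbbrbbbbbr) = { 0 1/2 5/8 11/16 23/32 47/64 189/256 379/512 759/1024 1519/2048 3039/4096 | 6079/8192 95/128 3/4 1 } → 12157/16384

12157/16384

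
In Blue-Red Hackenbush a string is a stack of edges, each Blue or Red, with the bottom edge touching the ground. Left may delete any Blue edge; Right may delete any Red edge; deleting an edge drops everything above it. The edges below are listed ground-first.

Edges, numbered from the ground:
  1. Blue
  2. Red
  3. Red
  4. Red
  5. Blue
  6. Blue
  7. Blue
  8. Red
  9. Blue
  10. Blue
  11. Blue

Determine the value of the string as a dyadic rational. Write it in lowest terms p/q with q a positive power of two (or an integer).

239/1024

Prefix values for Blue Red Red Red Blue Blue Blue Red Blue Blue Blue via {L|R} + simplicity:
B: Left { 0 }, Right { (no moves) } ⇒ simplest 1
BR: Left { 0 }, Right { 1 } ⇒ simplest 1/2
BRR: Left { 0 }, Right { 1/2; 1 } ⇒ simplest 1/4
BRRR: Left { 0 }, Right { 1/4; 1/2; 1 } ⇒ simplest 1/8
BRRRB: Left { 0; 1/8 }, Right { 1/4; 1/2; 1 } ⇒ simplest 3/16
BRRRBB: Left { 0; 1/8; 3/16 }, Right { 1/4; 1/2; 1 } ⇒ simplest 7/32
BRRRBBB: Left { 0; 1/8; 3/16; 7/32 }, Right { 1/4; 1/2; 1 } ⇒ simplest 15/64
BRRRBBBR: Left { 0; 1/8; 3/16; 7/32 }, Right { 15/64; 1/4; 1/2; 1 } ⇒ simplest 29/128
BRRRBBBRB: Left { 0; 1/8; 3/16; 7/32; 29/128 }, Right { 15/64; 1/4; 1/2; 1 } ⇒ simplest 59/256
BRRRBBBRBB: Left { 0; 1/8; 3/16; 7/32; 29/128; 59/256 }, Right { 15/64; 1/4; 1/2; 1 } ⇒ simplest 119/512
BRRRBBBRBBB: Left { 0; 1/8; 3/16; 7/32; 29/128; 59/256; 119/512 }, Right { 15/64; 1/4; 1/2; 1 } ⇒ simplest 239/1024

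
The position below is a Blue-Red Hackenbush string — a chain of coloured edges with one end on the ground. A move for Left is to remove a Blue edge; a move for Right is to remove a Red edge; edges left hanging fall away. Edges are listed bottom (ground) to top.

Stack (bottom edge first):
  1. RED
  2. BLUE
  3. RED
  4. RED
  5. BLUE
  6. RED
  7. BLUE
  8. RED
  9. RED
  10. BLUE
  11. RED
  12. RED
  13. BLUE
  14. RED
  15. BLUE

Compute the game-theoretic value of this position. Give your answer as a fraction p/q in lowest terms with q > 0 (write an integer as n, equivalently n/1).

-13749/16384

g(R) = { none | 0 } so -1
g(RB) = { -1 | 0 } so -1/2
g(RBR) = { -1 | -1/2; 0 } so -3/4
g(RBRR) = { -1 | -3/4; -1/2; 0 } so -7/8
g(RBRRB) = { -1; -7/8 | -3/4; -1/2; 0 } so -13/16
g(RBRRBR) = { -1; -7/8 | -13/16; -3/4; -1/2; 0 } so -27/32
g(RBRRBRB) = { -1; -7/8; -27/32 | -13/16; -3/4; -1/2; 0 } so -53/64
g(RBRRBRBR) = { -1; -7/8; -27/32 | -53/64; -13/16; -3/4; -1/2; 0 } so -107/128
g(RBRRBRBRR) = { -1; -7/8; -27/32 | -107/128; -53/64; -13/16; -3/4; -1/2; 0 } so -215/256
g(RBRRBRBRRB) = { -1; -7/8; -27/32; -215/256 | -107/128; -53/64; -13/16; -3/4; -1/2; 0 } so -429/512
g(RBRRBRBRRBR) = { -1; -7/8; -27/32; -215/256 | -429/512; -107/128; -53/64; -13/16; -3/4; -1/2; 0 } so -859/1024
g(RBRRBRBRRBRR) = { -1; -7/8; -27/32; -215/256 | -859/1024; -429/512; -107/128; -53/64; -13/16; -3/4; -1/2; 0 } so -1719/2048
g(RBRRBRBRRBRRB) = { -1; -7/8; -27/32; -215/256; -1719/2048 | -859/1024; -429/512; -107/128; -53/64; -13/16; -3/4; -1/2; 0 } so -3437/4096
g(RBRRBRBRRBRRBR) = { -1; -7/8; -27/32; -215/256; -1719/2048 | -3437/4096; -859/1024; -429/512; -107/128; -53/64; -13/16; -3/4; -1/2; 0 } so -6875/8192
g(RBRRBRBRRBRRBRB) = { -1; -7/8; -27/32; -215/256; -1719/2048; -6875/8192 | -3437/4096; -859/1024; -429/512; -107/128; -53/64; -13/16; -3/4; -1/2; 0 } so -13749/16384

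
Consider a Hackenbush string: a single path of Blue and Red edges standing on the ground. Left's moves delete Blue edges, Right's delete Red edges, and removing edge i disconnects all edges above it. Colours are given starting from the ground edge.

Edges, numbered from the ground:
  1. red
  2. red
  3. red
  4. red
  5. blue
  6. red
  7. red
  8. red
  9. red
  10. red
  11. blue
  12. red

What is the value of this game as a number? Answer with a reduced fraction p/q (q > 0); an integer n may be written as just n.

-1019/256

1 of 12 · r · max L −∞ · min R 0 gives -1
2 of 12 · rr · max L −∞ · min R -1 gives -2
3 of 12 · rrr · max L −∞ · min R -2 gives -3
4 of 12 · rrrr · max L −∞ · min R -3 gives -4
5 of 12 · rrrrb · max L -4 · min R -3 gives -7/2
6 of 12 · rrrrbr · max L -4 · min R -7/2 gives -15/4
7 of 12 · rrrrbrr · max L -4 · min R -15/4 gives -31/8
8 of 12 · rrrrbrrr · max L -4 · min R -31/8 gives -63/16
9 of 12 · rrrrbrrrr · max L -4 · min R -63/16 gives -127/32
10 of 12 · rrrrbrrrrr · max L -4 · min R -127/32 gives -255/64
11 of 12 · rrrrbrrrrrb · max L -255/64 · min R -127/32 gives -509/128
12 of 12 · rrrrbrrrrrbr · max L -255/64 · min R -509/128 gives -1019/256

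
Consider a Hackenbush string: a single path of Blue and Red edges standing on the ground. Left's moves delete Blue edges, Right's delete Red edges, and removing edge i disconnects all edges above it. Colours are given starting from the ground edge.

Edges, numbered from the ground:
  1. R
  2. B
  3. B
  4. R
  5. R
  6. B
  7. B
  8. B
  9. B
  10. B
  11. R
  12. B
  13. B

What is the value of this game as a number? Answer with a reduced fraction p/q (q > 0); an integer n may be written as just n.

Prefix values for R B B R R B B B B B R B B via {L|R} + simplicity:
R: Left {  }, Right { 0 } so simplest -1
RB: Left { -1 }, Right { 0 } so simplest -1/2
RBB: Left { -1 -1/2 }, Right { 0 } so simplest -1/4
RBBR: Left { -1 -1/2 }, Right { -1/4 0 } so simplest -3/8
RBBRR: Left { -1 -1/2 }, Right { -3/8 -1/4 0 } so simplest -7/16
RBBRRB: Left { -1 -1/2 -7/16 }, Right { -3/8 -1/4 0 } so simplest -13/32
RBBRRBB: Left { -1 -1/2 -7/16 -13/32 }, Right { -3/8 -1/4 0 } so simplest -25/64
RBBRRBBB: Left { -1 -1/2 -7/16 -13/32 -25/64 }, Right { -3/8 -1/4 0 } so simplest -49/128
RBBRRBBBB: Left { -1 -1/2 -7/16 -13/32 -25/64 -49/128 }, Right { -3/8 -1/4 0 } so simplest -97/256
RBBRRBBBBB: Left { -1 -1/2 -7/16 -13/32 -25/64 -49/128 -97/256 }, Right { -3/8 -1/4 0 } so simplest -193/512
RBBRRBBBBBR: Left { -1 -1/2 -7/16 -13/32 -25/64 -49/128 -97/256 }, Right { -193/512 -3/8 -1/4 0 } so simplest -387/1024
RBBRRBBBBBRB: Left { -1 -1/2 -7/16 -13/32 -25/64 -49/128 -97/256 -387/1024 }, Right { -193/512 -3/8 -1/4 0 } so simplest -773/2048
RBBRRBBBBBRBB: Left { -1 -1/2 -7/16 -13/32 -25/64 -49/128 -97/256 -387/1024 -773/2048 }, Right { -193/512 -3/8 -1/4 0 } so simplest -1545/4096

-1545/4096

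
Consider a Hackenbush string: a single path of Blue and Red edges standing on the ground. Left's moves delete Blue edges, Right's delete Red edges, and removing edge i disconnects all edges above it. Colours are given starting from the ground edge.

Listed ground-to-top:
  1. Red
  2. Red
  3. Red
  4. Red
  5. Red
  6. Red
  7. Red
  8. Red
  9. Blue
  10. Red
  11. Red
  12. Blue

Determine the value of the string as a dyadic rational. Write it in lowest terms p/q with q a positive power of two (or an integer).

Build value(s[:k]) for k = 1..12, string s = Red Red Red Red Red Red Red Red Blue Red Red Blue.
step 1: add Red to get R; options L={ — } R={ 0 } — -1
step 2: add Red to get RR; options L={ — } R={ -1,0 } — -2
step 3: add Red to get RRR; options L={ — } R={ -2,-1,0 } — -3
step 4: add Red to get RRRR; options L={ — } R={ -3,-2,-1,0 } — -4
step 5: add Red to get RRRRR; options L={ — } R={ -4,-3,-2,-1,0 } — -5
step 6: add Red to get RRRRRR; options L={ — } R={ -5,-4,-3,-2,-1,0 } — -6
step 7: add Red to get RRRRRRR; options L={ — } R={ -6,-5,-4,-3,-2,-1,0 } — -7
step 8: add Red to get RRRRRRRR; options L={ — } R={ -7,-6,-5,-4,-3,-2,-1,0 } — -8
step 9: add Blue to get RRRRRRRRB; options L={ -8 } R={ -7,-6,-5,-4,-3,-2,-1,0 } — -15/2
step 10: add Red to get RRRRRRRRBR; options L={ -8 } R={ -15/2,-7,-6,-5,-4,-3,-2,-1,0 } — -31/4
step 11: add Red to get RRRRRRRRBRR; options L={ -8 } R={ -31/4,-15/2,-7,-6,-5,-4,-3,-2,-1,0 } — -63/8
step 12: add Blue to get RRRRRRRRBRRB; options L={ -8,-63/8 } R={ -31/4,-15/2,-7,-6,-5,-4,-3,-2,-1,0 } — -125/16

-125/16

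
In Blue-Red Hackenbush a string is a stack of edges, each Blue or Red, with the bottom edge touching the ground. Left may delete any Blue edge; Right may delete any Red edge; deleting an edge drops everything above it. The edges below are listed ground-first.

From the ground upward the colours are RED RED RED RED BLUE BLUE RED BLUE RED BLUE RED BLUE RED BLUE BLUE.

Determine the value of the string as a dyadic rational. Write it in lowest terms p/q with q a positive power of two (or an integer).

Recurse on prefixes of the 15-edge string RED RED RED RED BLUE BLUE RED BLUE RED BLUE RED BLUE RED BLUE BLUE:
R: Left { ∅ }, Right { 0 } so simplest -1
RR: Left { ∅ }, Right { -1, 0 } so simplest -2
RRR: Left { ∅ }, Right { -2, -1, 0 } so simplest -3
RRRR: Left { ∅ }, Right { -3, -2, -1, 0 } so simplest -4
RRRRB: Left { -4 }, Right { -3, -2, -1, 0 } so simplest -7/2
RRRRBB: Left { -4, -7/2 }, Right { -3, -2, -1, 0 } so simplest -13/4
RRRRBBR: Left { -4, -7/2 }, Right { -13/4, -3, -2, -1, 0 } so simplest -27/8
RRRRBBRB: Left { -4, -7/2, -27/8 }, Right { -13/4, -3, -2, -1, 0 } so simplest -53/16
RRRRBBRBR: Left { -4, -7/2, -27/8 }, Right { -53/16, -13/4, -3, -2, -1, 0 } so simplest -107/32
RRRRBBRBRB: Left { -4, -7/2, -27/8, -107/32 }, Right { -53/16, -13/4, -3, -2, -1, 0 } so simplest -213/64
RRRRBBRBRBR: Left { -4, -7/2, -27/8, -107/32 }, Right { -213/64, -53/16, -13/4, -3, -2, -1, 0 } so simplest -427/128
RRRRBBRBRBRB: Left { -4, -7/2, -27/8, -107/32, -427/128 }, Right { -213/64, -53/16, -13/4, -3, -2, -1, 0 } so simplest -853/256
RRRRBBRBRBRBR: Left { -4, -7/2, -27/8, -107/32, -427/128 }, Right { -853/256, -213/64, -53/16, -13/4, -3, -2, -1, 0 } so simplest -1707/512
RRRRBBRBRBRBRB: Left { -4, -7/2, -27/8, -107/32, -427/128, -1707/512 }, Right { -853/256, -213/64, -53/16, -13/4, -3, -2, -1, 0 } so simplest -3413/1024
RRRRBBRBRBRBRBB: Left { -4, -7/2, -27/8, -107/32, -427/128, -1707/512, -3413/1024 }, Right { -853/256, -213/64, -53/16, -13/4, -3, -2, -1, 0 } so simplest -6825/2048

-6825/2048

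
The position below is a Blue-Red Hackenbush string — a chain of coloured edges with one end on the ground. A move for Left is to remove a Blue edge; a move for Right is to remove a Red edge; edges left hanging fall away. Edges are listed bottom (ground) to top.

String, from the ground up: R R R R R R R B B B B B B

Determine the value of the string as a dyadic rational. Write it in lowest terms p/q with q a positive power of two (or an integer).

Recurse on prefixes of the 13-edge string R R R R R R R B B B B B B:
edge 1 of 13 (R): {  | 0 } so -1
edge 2 of 13 (R): {  | -1 0 } so -2
edge 3 of 13 (R): {  | -2 -1 0 } so -3
edge 4 of 13 (R): {  | -3 -2 -1 0 } so -4
edge 5 of 13 (R): {  | -4 -3 -2 -1 0 } so -5
edge 6 of 13 (R): {  | -5 -4 -3 -2 -1 0 } so -6
edge 7 of 13 (R): {  | -6 -5 -4 -3 -2 -1 0 } so -7
edge 8 of 13 (B): { -7 | -6 -5 -4 -3 -2 -1 0 } so -13/2
edge 9 of 13 (B): { -7 -13/2 | -6 -5 -4 -3 -2 -1 0 } so -25/4
edge 10 of 13 (B): { -7 -13/2 -25/4 | -6 -5 -4 -3 -2 -1 0 } so -49/8
edge 11 of 13 (B): { -7 -13/2 -25/4 -49/8 | -6 -5 -4 -3 -2 -1 0 } so -97/16
edge 12 of 13 (B): { -7 -13/2 -25/4 -49/8 -97/16 | -6 -5 -4 -3 -2 -1 0 } so -193/32
edge 13 of 13 (B): { -7 -13/2 -25/4 -49/8 -97/16 -193/32 | -6 -5 -4 -3 -2 -1 0 } so -385/64

-385/64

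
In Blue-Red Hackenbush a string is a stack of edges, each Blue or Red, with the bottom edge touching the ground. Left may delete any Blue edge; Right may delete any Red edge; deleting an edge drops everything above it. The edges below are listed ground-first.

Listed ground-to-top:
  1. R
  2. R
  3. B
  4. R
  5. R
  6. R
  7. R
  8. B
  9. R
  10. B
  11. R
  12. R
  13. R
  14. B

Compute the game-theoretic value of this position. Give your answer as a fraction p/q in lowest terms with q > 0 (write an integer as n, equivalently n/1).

-8029/4096

Prefix values for R R B R R R R B R B R R R B via {L|R} + simplicity:
G_1 [R]  L=[·]  R=[0]  — -1
G_2 [RR]  L=[·]  R=[-1,0]  — -2
G_3 [RRB]  L=[-2]  R=[-1,0]  — -3/2
G_4 [RRBR]  L=[-2]  R=[-3/2,-1,0]  — -7/4
G_5 [RRBRR]  L=[-2]  R=[-7/4,-3/2,-1,0]  — -15/8
G_6 [RRBRRR]  L=[-2]  R=[-15/8,-7/4,-3/2,-1,0]  — -31/16
G_7 [RRBRRRR]  L=[-2]  R=[-31/16,-15/8,-7/4,-3/2,-1,0]  — -63/32
G_8 [RRBRRRRB]  L=[-2,-63/32]  R=[-31/16,-15/8,-7/4,-3/2,-1,0]  — -125/64
G_9 [RRBRRRRBR]  L=[-2,-63/32]  R=[-125/64,-31/16,-15/8,-7/4,-3/2,-1,0]  — -251/128
G_10 [RRBRRRRBRB]  L=[-2,-63/32,-251/128]  R=[-125/64,-31/16,-15/8,-7/4,-3/2,-1,0]  — -501/256
G_11 [RRBRRRRBRBR]  L=[-2,-63/32,-251/128]  R=[-501/256,-125/64,-31/16,-15/8,-7/4,-3/2,-1,0]  — -1003/512
G_12 [RRBRRRRBRBRR]  L=[-2,-63/32,-251/128]  R=[-1003/512,-501/256,-125/64,-31/16,-15/8,-7/4,-3/2,-1,0]  — -2007/1024
G_13 [RRBRRRRBRBRRR]  L=[-2,-63/32,-251/128]  R=[-2007/1024,-1003/512,-501/256,-125/64,-31/16,-15/8,-7/4,-3/2,-1,0]  — -4015/2048
G_14 [RRBRRRRBRBRRRB]  L=[-2,-63/32,-251/128,-4015/2048]  R=[-2007/1024,-1003/512,-501/256,-125/64,-31/16,-15/8,-7/4,-3/2,-1,0]  — -8029/4096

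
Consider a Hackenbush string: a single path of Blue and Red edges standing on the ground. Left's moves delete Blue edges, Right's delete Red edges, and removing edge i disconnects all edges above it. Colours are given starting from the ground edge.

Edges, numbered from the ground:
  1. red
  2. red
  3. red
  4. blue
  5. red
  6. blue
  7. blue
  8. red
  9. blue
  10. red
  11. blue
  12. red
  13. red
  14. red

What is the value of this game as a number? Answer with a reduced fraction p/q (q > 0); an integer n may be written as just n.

-5295/2048

v(r) = {  | 0 } ⇒ -1
v(rr) = {  | -1 0 } ⇒ -2
v(rrr) = {  | -2 -1 0 } ⇒ -3
v(rrrb) = { -3 | -2 -1 0 } ⇒ -5/2
v(rrrbr) = { -3 | -5/2 -2 -1 0 } ⇒ -11/4
v(rrrbrb) = { -3 -11/4 | -5/2 -2 -1 0 } ⇒ -21/8
v(rrrbrbb) = { -3 -11/4 -21/8 | -5/2 -2 -1 0 } ⇒ -41/16
v(rrrbrbbr) = { -3 -11/4 -21/8 | -41/16 -5/2 -2 -1 0 } ⇒ -83/32
v(rrrbrbbrb) = { -3 -11/4 -21/8 -83/32 | -41/16 -5/2 -2 -1 0 } ⇒ -165/64
v(rrrbrbbrbr) = { -3 -11/4 -21/8 -83/32 | -165/64 -41/16 -5/2 -2 -1 0 } ⇒ -331/128
v(rrrbrbbrbrb) = { -3 -11/4 -21/8 -83/32 -331/128 | -165/64 -41/16 -5/2 -2 -1 0 } ⇒ -661/256
v(rrrbrbbrbrbr) = { -3 -11/4 -21/8 -83/32 -331/128 | -661/256 -165/64 -41/16 -5/2 -2 -1 0 } ⇒ -1323/512
v(rrrbrbbrbrbrr) = { -3 -11/4 -21/8 -83/32 -331/128 | -1323/512 -661/256 -165/64 -41/16 -5/2 -2 -1 0 } ⇒ -2647/1024
v(rrrbrbbrbrbrrr) = { -3 -11/4 -21/8 -83/32 -331/128 | -2647/1024 -1323/512 -661/256 -165/64 -41/16 -5/2 -2 -1 0 } ⇒ -5295/2048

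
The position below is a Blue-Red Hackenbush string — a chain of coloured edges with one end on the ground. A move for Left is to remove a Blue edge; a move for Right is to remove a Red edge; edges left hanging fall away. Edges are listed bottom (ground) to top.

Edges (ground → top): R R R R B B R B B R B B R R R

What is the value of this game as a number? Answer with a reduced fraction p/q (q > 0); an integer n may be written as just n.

-6735/2048

G_1 [R]  L=[]  R=[0]  ⇒ -1
G_2 [RR]  L=[]  R=[-1,0]  ⇒ -2
G_3 [RRR]  L=[]  R=[-2,-1,0]  ⇒ -3
G_4 [RRRR]  L=[]  R=[-3,-2,-1,0]  ⇒ -4
G_5 [RRRRB]  L=[-4]  R=[-3,-2,-1,0]  ⇒ -7/2
G_6 [RRRRBB]  L=[-4,-7/2]  R=[-3,-2,-1,0]  ⇒ -13/4
G_7 [RRRRBBR]  L=[-4,-7/2]  R=[-13/4,-3,-2,-1,0]  ⇒ -27/8
G_8 [RRRRBBRB]  L=[-4,-7/2,-27/8]  R=[-13/4,-3,-2,-1,0]  ⇒ -53/16
G_9 [RRRRBBRBB]  L=[-4,-7/2,-27/8,-53/16]  R=[-13/4,-3,-2,-1,0]  ⇒ -105/32
G_10 [RRRRBBRBBR]  L=[-4,-7/2,-27/8,-53/16]  R=[-105/32,-13/4,-3,-2,-1,0]  ⇒ -211/64
G_11 [RRRRBBRBBRB]  L=[-4,-7/2,-27/8,-53/16,-211/64]  R=[-105/32,-13/4,-3,-2,-1,0]  ⇒ -421/128
G_12 [RRRRBBRBBRBB]  L=[-4,-7/2,-27/8,-53/16,-211/64,-421/128]  R=[-105/32,-13/4,-3,-2,-1,0]  ⇒ -841/256
G_13 [RRRRBBRBBRBBR]  L=[-4,-7/2,-27/8,-53/16,-211/64,-421/128]  R=[-841/256,-105/32,-13/4,-3,-2,-1,0]  ⇒ -1683/512
G_14 [RRRRBBRBBRBBRR]  L=[-4,-7/2,-27/8,-53/16,-211/64,-421/128]  R=[-1683/512,-841/256,-105/32,-13/4,-3,-2,-1,0]  ⇒ -3367/1024
G_15 [RRRRBBRBBRBBRRR]  L=[-4,-7/2,-27/8,-53/16,-211/64,-421/128]  R=[-3367/1024,-1683/512,-841/256,-105/32,-13/4,-3,-2,-1,0]  ⇒ -6735/2048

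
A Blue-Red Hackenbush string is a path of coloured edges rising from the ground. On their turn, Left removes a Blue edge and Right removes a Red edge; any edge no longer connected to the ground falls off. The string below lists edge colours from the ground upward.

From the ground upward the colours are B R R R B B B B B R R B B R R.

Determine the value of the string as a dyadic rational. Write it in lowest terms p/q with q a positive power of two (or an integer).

3993/16384

Recurse on prefixes of the 15-edge string B R R R B B B B B R R B B R R:
B: Left { 0 }, Right { (no moves) } — simplest 1
BR: Left { 0 }, Right { 1 } — simplest 1/2
BRR: Left { 0 }, Right { 1/2; 1 } — simplest 1/4
BRRR: Left { 0 }, Right { 1/4; 1/2; 1 } — simplest 1/8
BRRRB: Left { 0; 1/8 }, Right { 1/4; 1/2; 1 } — simplest 3/16
BRRRBB: Left { 0; 1/8; 3/16 }, Right { 1/4; 1/2; 1 } — simplest 7/32
BRRRBBB: Left { 0; 1/8; 3/16; 7/32 }, Right { 1/4; 1/2; 1 } — simplest 15/64
BRRRBBBB: Left { 0; 1/8; 3/16; 7/32; 15/64 }, Right { 1/4; 1/2; 1 } — simplest 31/128
BRRRBBBBB: Left { 0; 1/8; 3/16; 7/32; 15/64; 31/128 }, Right { 1/4; 1/2; 1 } — simplest 63/256
BRRRBBBBBR: Left { 0; 1/8; 3/16; 7/32; 15/64; 31/128 }, Right { 63/256; 1/4; 1/2; 1 } — simplest 125/512
BRRRBBBBBRR: Left { 0; 1/8; 3/16; 7/32; 15/64; 31/128 }, Right { 125/512; 63/256; 1/4; 1/2; 1 } — simplest 249/1024
BRRRBBBBBRRB: Left { 0; 1/8; 3/16; 7/32; 15/64; 31/128; 249/1024 }, Right { 125/512; 63/256; 1/4; 1/2; 1 } — simplest 499/2048
BRRRBBBBBRRBB: Left { 0; 1/8; 3/16; 7/32; 15/64; 31/128; 249/1024; 499/2048 }, Right { 125/512; 63/256; 1/4; 1/2; 1 } — simplest 999/4096
BRRRBBBBBRRBBR: Left { 0; 1/8; 3/16; 7/32; 15/64; 31/128; 249/1024; 499/2048 }, Right { 999/4096; 125/512; 63/256; 1/4; 1/2; 1 } — simplest 1997/8192
BRRRBBBBBRRBBRR: Left { 0; 1/8; 3/16; 7/32; 15/64; 31/128; 249/1024; 499/2048 }, Right { 1997/8192; 999/4096; 125/512; 63/256; 1/4; 1/2; 1 } — simplest 3993/16384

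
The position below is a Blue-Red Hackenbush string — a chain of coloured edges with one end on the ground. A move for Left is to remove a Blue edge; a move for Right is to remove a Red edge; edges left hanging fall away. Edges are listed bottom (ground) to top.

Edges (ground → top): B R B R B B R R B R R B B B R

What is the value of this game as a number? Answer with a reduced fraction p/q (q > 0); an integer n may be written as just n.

Prefix values for B R B R B B R R B R R B B B R via {L|R} + simplicity:
value(B) = { 0 | (no moves) } -> 1
value(BR) = { 0 | 1 } -> 1/2
value(BRB) = { 0 1/2 | 1 } -> 3/4
value(BRBR) = { 0 1/2 | 3/4 1 } -> 5/8
value(BRBRB) = { 0 1/2 5/8 | 3/4 1 } -> 11/16
value(BRBRBB) = { 0 1/2 5/8 11/16 | 3/4 1 } -> 23/32
value(BRBRBBR) = { 0 1/2 5/8 11/16 | 23/32 3/4 1 } -> 45/64
value(BRBRBBRR) = { 0 1/2 5/8 11/16 | 45/64 23/32 3/4 1 } -> 89/128
value(BRBRBBRRB) = { 0 1/2 5/8 11/16 89/128 | 45/64 23/32 3/4 1 } -> 179/256
value(BRBRBBRRBR) = { 0 1/2 5/8 11/16 89/128 | 179/256 45/64 23/32 3/4 1 } -> 357/512
value(BRBRBBRRBRR) = { 0 1/2 5/8 11/16 89/128 | 357/512 179/256 45/64 23/32 3/4 1 } -> 713/1024
value(BRBRBBRRBRRB) = { 0 1/2 5/8 11/16 89/128 713/1024 | 357/512 179/256 45/64 23/32 3/4 1 } -> 1427/2048
value(BRBRBBRRBRRBB) = { 0 1/2 5/8 11/16 89/128 713/1024 1427/2048 | 357/512 179/256 45/64 23/32 3/4 1 } -> 2855/4096
value(BRBRBBRRBRRBBB) = { 0 1/2 5/8 11/16 89/128 713/1024 1427/2048 2855/4096 | 357/512 179/256 45/64 23/32 3/4 1 } -> 5711/8192
value(BRBRBBRRBRRBBBR) = { 0 1/2 5/8 11/16 89/128 713/1024 1427/2048 2855/4096 | 5711/8192 357/512 179/256 45/64 23/32 3/4 1 } -> 11421/16384

11421/16384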